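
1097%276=269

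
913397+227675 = 1141072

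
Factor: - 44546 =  - 2^1* 22273^1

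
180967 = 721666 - 540699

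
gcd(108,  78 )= 6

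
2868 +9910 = 12778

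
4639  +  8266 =12905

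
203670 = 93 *2190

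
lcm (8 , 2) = 8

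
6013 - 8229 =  - 2216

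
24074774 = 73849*326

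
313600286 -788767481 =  - 475167195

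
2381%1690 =691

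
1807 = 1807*1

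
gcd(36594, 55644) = 6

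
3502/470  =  7 + 106/235= 7.45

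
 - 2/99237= - 1 + 99235/99237  =  - 0.00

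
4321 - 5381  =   - 1060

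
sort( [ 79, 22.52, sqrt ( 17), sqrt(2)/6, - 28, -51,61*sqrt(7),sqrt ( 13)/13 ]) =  [ - 51, - 28, sqrt( 2 )/6,sqrt( 13 )/13, sqrt( 17), 22.52,79, 61*sqrt( 7)]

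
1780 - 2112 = -332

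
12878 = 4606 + 8272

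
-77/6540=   -  77/6540  =  - 0.01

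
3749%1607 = 535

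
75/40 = 1+7/8= 1.88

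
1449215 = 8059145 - 6609930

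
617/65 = 9 + 32/65 =9.49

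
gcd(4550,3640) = 910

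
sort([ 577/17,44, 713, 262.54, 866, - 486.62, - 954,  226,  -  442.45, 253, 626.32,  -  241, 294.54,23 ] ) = [ - 954, - 486.62, - 442.45, - 241, 23 , 577/17,  44, 226,253,  262.54,294.54,  626.32,713,866]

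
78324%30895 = 16534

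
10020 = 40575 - 30555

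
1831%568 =127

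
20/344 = 5/86=0.06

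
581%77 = 42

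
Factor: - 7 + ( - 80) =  - 3^1 * 29^1 = - 87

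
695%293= 109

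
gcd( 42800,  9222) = 2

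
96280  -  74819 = 21461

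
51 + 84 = 135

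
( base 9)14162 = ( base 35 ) 7to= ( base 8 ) 22616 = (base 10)9614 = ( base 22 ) jj0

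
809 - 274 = 535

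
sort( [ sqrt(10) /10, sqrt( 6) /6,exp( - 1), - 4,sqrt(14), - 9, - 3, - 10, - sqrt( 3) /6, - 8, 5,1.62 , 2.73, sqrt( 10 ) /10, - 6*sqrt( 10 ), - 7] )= [ - 6*sqrt(10), - 10, - 9, - 8, - 7, - 4, - 3,  -  sqrt(3 )/6,  sqrt( 10 )/10,sqrt( 10 ) /10, exp(-1),sqrt( 6 )/6, 1.62,2.73,sqrt ( 14 ),5] 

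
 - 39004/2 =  - 19502 = - 19502.00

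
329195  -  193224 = 135971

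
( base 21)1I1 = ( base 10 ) 820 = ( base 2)1100110100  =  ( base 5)11240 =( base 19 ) 253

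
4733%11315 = 4733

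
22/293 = 22/293 = 0.08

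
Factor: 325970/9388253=2^1*5^1 * 7^ ( - 3)*37^1*101^(  -  1 ) * 271^( - 1 )*881^1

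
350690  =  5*70138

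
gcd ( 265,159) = 53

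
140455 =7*20065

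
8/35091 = 8/35091=0.00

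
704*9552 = 6724608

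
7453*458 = 3413474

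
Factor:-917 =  - 7^1*131^1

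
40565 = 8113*5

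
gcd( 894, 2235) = 447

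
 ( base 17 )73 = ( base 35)3H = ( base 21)5h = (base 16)7a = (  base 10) 122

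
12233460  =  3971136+8262324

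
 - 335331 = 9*(-37259)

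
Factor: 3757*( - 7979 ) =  - 29977103 =-13^1*17^2 * 79^1*101^1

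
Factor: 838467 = 3^2*7^1*13309^1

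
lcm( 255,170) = 510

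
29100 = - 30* (- 970) 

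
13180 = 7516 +5664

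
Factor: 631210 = 2^1 * 5^1 * 17^1*47^1* 79^1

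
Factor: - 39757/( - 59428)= 2^( - 2) * 179^(-1)*479^1 = 479/716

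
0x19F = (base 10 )415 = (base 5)3130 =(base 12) 2A7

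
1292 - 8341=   -  7049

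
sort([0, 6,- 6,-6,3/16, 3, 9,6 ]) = [ - 6, - 6,0, 3/16,3, 6, 6, 9 ]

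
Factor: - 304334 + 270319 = -5^1*6803^1 = -34015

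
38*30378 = 1154364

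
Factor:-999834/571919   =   - 2^1*3^1*11^1 *19^(  -  1)*31^(- 1)*971^ ( - 1)*15149^1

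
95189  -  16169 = 79020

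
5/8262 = 5/8262  =  0.00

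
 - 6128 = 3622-9750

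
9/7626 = 3/2542 = 0.00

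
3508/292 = 877/73 = 12.01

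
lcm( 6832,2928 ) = 20496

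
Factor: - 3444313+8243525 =4799212 = 2^2*11^1 * 109073^1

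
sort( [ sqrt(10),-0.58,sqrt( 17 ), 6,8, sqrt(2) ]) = [-0.58,sqrt ( 2),  sqrt(10 ), sqrt(17),  6,8 ] 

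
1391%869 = 522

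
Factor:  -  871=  - 13^1*67^1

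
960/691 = 1+269/691 = 1.39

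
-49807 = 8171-57978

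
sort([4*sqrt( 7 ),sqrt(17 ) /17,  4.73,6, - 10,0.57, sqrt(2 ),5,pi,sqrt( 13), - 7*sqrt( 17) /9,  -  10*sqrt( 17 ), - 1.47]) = [ - 10*sqrt(17), - 10, -7*sqrt( 17 )/9, -1.47,sqrt(17 ) /17,  0.57,sqrt(2),pi,sqrt( 13 ), 4.73,5, 6,4* sqrt( 7 ) ]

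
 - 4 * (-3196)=12784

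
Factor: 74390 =2^1*5^1*43^1 * 173^1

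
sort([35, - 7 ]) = [ - 7,35] 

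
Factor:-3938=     -  2^1*11^1 * 179^1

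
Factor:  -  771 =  - 3^1 *257^1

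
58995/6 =19665/2 = 9832.50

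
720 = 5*144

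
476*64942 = 30912392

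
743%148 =3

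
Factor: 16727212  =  2^2*1091^1*3833^1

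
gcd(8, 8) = 8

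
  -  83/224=-1 + 141/224=- 0.37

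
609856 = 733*832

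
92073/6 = 15345 + 1/2 = 15345.50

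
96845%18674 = 3475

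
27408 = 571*48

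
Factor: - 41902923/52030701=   -  3^(  -  2)*19^1*211^( - 1)*9133^(-1)*735139^1  =  -13967641/17343567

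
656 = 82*8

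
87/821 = 87/821 = 0.11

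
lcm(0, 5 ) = 0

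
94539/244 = 387 + 111/244 =387.45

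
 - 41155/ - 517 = 79+312/517= 79.60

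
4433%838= 243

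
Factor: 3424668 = 2^2  *3^1*13^1*29^1*757^1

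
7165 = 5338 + 1827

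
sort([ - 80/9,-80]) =[  -  80, - 80/9] 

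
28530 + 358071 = 386601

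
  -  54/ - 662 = 27/331 = 0.08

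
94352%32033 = 30286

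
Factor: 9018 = 2^1*3^3* 167^1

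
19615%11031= 8584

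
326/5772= 163/2886= 0.06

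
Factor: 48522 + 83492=2^1*149^1*443^1 = 132014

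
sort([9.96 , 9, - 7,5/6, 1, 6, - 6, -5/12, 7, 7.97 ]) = [- 7, - 6,-5/12, 5/6,  1,  6, 7, 7.97, 9, 9.96]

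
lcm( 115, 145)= 3335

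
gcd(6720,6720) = 6720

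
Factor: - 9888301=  - 9888301^1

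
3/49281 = 1/16427 = 0.00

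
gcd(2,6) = 2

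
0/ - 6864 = 0/1  =  -  0.00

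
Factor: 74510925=3^1 *5^2*993479^1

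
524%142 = 98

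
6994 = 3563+3431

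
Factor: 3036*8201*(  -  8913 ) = -2^2*3^2 * 11^1*23^1*59^1*139^1*2971^1 = - 221917977468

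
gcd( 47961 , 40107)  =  3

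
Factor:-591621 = -3^1*197207^1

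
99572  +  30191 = 129763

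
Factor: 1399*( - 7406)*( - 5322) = 2^2*3^1 *7^1*23^2*887^1*1399^1=55141210068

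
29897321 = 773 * 38677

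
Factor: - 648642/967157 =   -  2^1*3^1*  19^( - 1)*109^( - 1)*467^( - 1) * 108107^1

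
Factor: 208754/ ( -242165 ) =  - 2^1 * 5^ (-1)*11^( - 1) * 13^1*17^( - 1 )*31^1 = - 806/935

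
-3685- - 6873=3188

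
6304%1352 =896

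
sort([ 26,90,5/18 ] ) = [5/18, 26 , 90 ]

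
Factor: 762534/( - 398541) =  - 254178/132847 =- 2^1*3^5 * 11^( - 1)*13^ ( - 1)*523^1*929^(-1)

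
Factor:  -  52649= - 17^1*19^1*163^1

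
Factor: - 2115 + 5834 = 3719^1 = 3719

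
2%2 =0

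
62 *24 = 1488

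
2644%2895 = 2644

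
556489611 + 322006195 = 878495806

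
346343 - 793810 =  - 447467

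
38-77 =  - 39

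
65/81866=65/81866  =  0.00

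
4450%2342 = 2108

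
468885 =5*93777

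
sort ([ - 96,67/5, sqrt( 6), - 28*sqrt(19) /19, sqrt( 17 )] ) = [ - 96, - 28 * sqrt( 19)/19,sqrt( 6),  sqrt( 17),67/5 ]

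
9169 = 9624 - 455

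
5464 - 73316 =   -  67852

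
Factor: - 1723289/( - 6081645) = 3^( - 1)*5^(-1 )*271^1*317^( - 1)*1279^( - 1)*6359^1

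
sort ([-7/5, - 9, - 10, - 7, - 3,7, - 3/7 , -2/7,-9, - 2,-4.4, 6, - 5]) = [ - 10, - 9, - 9, - 7, - 5, - 4.4, - 3, - 2 ,  -  7/5, - 3/7, - 2/7, 6, 7 ]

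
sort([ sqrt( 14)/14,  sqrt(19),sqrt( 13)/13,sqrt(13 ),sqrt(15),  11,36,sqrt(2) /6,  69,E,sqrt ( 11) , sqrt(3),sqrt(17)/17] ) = [ sqrt(2)/6,sqrt(17)/17, sqrt( 14)/14, sqrt(13)/13,sqrt( 3 ),E,sqrt(11),sqrt(13), sqrt(15),  sqrt(19 ),11,36, 69]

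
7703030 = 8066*955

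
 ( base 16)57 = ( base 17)52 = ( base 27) 36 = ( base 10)87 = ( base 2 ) 1010111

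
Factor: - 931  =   - 7^2*19^1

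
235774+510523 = 746297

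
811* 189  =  153279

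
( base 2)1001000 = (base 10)72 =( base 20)3c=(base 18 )40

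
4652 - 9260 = - 4608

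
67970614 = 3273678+64696936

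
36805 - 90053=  - 53248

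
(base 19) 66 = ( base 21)5F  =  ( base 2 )1111000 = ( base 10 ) 120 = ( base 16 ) 78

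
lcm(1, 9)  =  9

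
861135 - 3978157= -3117022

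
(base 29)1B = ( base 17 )26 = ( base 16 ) 28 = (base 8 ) 50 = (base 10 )40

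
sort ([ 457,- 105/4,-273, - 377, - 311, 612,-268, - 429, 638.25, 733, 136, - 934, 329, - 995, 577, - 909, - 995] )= [ -995, - 995, - 934, - 909, - 429, - 377, -311, - 273, - 268, - 105/4,136, 329, 457, 577,612 , 638.25, 733]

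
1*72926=72926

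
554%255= 44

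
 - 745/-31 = 24 + 1/31 = 24.03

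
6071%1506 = 47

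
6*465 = 2790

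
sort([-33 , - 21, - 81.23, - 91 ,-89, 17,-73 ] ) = [ - 91,  -  89, - 81.23, -73 , - 33, - 21 , 17]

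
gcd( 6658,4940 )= 2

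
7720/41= 188 + 12/41 = 188.29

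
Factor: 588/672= 2^ ( - 3 )*7^1 = 7/8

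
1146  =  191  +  955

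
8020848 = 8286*968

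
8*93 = 744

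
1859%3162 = 1859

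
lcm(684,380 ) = 3420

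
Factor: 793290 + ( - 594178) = 199112  =  2^3* 24889^1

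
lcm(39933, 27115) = 2196315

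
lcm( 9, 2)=18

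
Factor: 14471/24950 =29/50 = 2^(-1 )*5^(-2)*29^1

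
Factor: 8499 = 3^1*2833^1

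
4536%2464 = 2072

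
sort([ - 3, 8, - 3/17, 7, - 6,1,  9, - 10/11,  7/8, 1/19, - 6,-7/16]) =[ - 6,-6, - 3,-10/11,-7/16,- 3/17,  1/19,7/8,  1, 7, 8,9] 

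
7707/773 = 9 + 750/773 = 9.97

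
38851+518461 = 557312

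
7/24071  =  7/24071 = 0.00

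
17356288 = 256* 67798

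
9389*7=65723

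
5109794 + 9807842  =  14917636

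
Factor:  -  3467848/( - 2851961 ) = 2^3*7^( - 1 )*23^1*47^1*193^( - 1 ) *401^1*2111^( - 1 ) 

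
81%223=81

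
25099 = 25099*1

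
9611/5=9611/5 = 1922.20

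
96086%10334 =3080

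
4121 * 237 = 976677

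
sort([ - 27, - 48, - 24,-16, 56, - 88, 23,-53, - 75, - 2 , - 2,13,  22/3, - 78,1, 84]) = [ - 88, - 78,  -  75, - 53, - 48, - 27,-24,- 16, - 2 , - 2,1,22/3,13,23,56,84] 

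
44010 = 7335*6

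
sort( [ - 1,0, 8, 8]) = [ - 1, 0,8, 8]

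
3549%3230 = 319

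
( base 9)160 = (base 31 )4B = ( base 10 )135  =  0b10000111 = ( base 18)79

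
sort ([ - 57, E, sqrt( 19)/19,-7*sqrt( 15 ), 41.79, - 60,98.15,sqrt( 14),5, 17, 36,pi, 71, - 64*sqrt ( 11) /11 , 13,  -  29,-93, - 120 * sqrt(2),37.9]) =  [ - 120*sqrt(2), - 93, - 60, - 57,  -  29 , - 7 * sqrt(15 ), -64*sqrt( 11) /11,sqrt ( 19)/19, E,pi,sqrt(14),  5, 13, 17,36,37.9,41.79 , 71 , 98.15 ] 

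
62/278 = 31/139= 0.22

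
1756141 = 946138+810003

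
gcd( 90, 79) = 1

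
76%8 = 4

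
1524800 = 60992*25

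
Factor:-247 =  - 13^1*19^1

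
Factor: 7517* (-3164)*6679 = - 158851920052 = -  2^2*7^1*113^1 * 6679^1*7517^1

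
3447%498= 459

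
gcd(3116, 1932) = 4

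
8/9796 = 2/2449 = 0.00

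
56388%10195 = 5413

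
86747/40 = 86747/40 = 2168.68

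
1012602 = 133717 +878885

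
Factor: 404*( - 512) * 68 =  - 14065664 = - 2^13*17^1*101^1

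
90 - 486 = -396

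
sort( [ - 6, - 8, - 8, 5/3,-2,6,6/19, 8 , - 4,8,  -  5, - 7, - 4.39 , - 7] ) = [ - 8, - 8, - 7, - 7, - 6, - 5, - 4.39, - 4, - 2 , 6/19, 5/3, 6,8,8]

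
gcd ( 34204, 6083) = 1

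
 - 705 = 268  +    -  973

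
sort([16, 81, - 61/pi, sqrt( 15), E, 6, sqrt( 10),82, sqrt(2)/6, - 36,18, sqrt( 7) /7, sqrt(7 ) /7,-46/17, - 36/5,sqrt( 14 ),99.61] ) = [ - 36, - 61/pi, - 36/5, - 46/17,  sqrt( 2 ) /6, sqrt( 7 )/7, sqrt( 7) /7, E,sqrt( 10) , sqrt( 14 ), sqrt(15), 6,  16,18,81, 82, 99.61 ] 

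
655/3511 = 655/3511 = 0.19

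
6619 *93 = 615567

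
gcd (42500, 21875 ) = 625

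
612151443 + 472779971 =1084931414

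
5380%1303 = 168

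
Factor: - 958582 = - 2^1*31^1*15461^1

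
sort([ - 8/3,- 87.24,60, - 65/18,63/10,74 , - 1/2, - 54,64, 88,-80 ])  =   [-87.24,- 80, - 54,  -  65/18, - 8/3, - 1/2, 63/10,60,64,74, 88 ] 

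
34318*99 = 3397482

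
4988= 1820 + 3168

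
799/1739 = 17/37 = 0.46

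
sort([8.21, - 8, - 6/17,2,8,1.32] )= [ - 8, - 6/17,1.32,2,8,8.21 ] 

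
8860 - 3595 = 5265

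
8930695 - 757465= 8173230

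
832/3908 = 208/977=0.21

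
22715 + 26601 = 49316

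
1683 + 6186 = 7869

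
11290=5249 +6041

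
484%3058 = 484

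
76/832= 19/208 = 0.09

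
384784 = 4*96196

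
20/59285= 4/11857 = 0.00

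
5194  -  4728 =466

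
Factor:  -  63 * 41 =- 2583 = - 3^2 * 7^1 * 41^1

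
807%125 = 57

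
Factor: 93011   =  281^1  *  331^1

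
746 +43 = 789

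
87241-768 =86473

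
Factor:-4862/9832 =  - 2^( - 2 )*11^1*13^1*17^1*1229^( - 1) = - 2431/4916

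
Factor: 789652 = 2^2*43^1 *4591^1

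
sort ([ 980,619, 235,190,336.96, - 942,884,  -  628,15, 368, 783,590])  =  [ - 942, - 628,15,190,235, 336.96, 368,590,619,783  ,  884, 980] 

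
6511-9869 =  - 3358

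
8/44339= 8/44339 = 0.00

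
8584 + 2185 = 10769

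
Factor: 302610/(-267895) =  - 462/409=- 2^1 * 3^1*7^1*11^1 * 409^( - 1)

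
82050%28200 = 25650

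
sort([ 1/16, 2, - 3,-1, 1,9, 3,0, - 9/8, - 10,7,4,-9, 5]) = [ - 10, - 9,-3, - 9/8,-1, 0,1/16,1, 2,3,4, 5, 7,9] 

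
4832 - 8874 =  - 4042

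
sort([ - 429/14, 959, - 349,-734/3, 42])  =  [ - 349, - 734/3,- 429/14, 42,  959 ] 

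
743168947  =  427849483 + 315319464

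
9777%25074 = 9777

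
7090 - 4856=2234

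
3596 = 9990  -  6394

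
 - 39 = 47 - 86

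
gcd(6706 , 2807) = 7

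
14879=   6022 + 8857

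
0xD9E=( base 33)36l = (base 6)24050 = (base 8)6636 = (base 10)3486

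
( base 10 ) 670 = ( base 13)3c7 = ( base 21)1AJ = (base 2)1010011110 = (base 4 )22132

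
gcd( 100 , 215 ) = 5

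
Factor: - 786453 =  - 3^1*262151^1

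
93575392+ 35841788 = 129417180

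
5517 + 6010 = 11527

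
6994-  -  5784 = 12778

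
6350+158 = 6508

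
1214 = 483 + 731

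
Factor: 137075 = 5^2*5483^1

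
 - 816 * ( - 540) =440640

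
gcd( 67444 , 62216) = 4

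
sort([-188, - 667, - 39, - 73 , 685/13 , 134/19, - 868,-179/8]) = [ - 868, - 667,-188,-73,-39 , - 179/8, 134/19, 685/13] 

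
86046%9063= 4479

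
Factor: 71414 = 2^1*7^1*5101^1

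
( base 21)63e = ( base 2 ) 101010100011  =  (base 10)2723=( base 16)aa3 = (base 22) 5DH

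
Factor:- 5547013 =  - 41^1*193^1 * 701^1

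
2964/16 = 741/4  =  185.25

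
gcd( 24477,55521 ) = 597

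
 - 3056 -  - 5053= 1997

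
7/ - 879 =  - 7/879= - 0.01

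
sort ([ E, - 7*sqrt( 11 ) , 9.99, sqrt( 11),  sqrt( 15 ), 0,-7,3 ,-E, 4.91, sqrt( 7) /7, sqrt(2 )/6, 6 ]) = [ - 7*sqrt(11 ), -7,-E, 0, sqrt (2)/6, sqrt(7) /7,E, 3,  sqrt( 11), sqrt( 15 ),4.91,6, 9.99 ]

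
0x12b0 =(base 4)1022300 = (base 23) 910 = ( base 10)4784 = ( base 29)5JS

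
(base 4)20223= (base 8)1053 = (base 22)135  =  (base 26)l9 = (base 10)555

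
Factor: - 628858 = -2^1*41^1*7669^1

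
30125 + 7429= 37554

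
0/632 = 0 = 0.00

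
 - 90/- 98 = 45/49 = 0.92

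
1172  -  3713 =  - 2541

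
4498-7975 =-3477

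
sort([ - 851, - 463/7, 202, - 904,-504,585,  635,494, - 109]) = [- 904 , - 851, - 504, - 109, - 463/7, 202, 494, 585, 635] 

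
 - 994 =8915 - 9909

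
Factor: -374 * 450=  -  2^2*3^2 * 5^2 * 11^1*17^1  =  - 168300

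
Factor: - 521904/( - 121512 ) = 2^1*61^( - 1) * 131^1= 262/61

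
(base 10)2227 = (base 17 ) 7C0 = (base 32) 25j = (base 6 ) 14151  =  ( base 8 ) 4263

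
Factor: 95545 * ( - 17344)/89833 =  - 1657132480/89833 = - 2^6*5^1*97^1*197^1 * 271^1 * 89833^( - 1 ) 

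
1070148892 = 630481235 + 439667657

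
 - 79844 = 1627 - 81471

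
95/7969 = 95/7969= 0.01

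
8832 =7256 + 1576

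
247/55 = 247/55 = 4.49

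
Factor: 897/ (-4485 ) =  -5^( - 1) = -1/5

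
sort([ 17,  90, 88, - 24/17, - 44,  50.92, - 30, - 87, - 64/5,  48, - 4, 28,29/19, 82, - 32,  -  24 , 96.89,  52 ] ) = [ - 87,-44, - 32, - 30, - 24, - 64/5, - 4, - 24/17 , 29/19, 17,28,48,50.92,52,  82,  88,  90,96.89 ] 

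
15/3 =5 = 5.00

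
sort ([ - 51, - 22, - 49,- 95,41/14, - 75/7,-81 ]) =[ - 95, - 81, - 51, - 49, - 22, - 75/7,41/14]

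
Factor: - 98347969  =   - 79^1*1244911^1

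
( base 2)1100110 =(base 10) 102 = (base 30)3c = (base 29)3f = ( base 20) 52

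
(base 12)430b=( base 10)7355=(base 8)16273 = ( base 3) 101002102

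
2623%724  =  451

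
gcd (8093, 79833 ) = 1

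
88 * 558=49104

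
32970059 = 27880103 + 5089956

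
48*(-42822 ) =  - 2055456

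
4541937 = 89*51033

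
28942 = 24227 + 4715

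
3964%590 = 424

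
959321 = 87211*11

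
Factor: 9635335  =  5^1*1927067^1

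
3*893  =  2679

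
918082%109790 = 39762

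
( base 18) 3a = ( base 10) 64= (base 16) 40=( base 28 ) 28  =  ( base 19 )37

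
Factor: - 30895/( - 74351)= 5^1 * 37^1 * 149^ ( - 1)*167^1*499^ ( - 1 )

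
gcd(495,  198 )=99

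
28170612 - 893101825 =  - 864931213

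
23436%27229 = 23436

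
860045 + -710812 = 149233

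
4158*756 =3143448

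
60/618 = 10/103 = 0.10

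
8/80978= 4/40489  =  0.00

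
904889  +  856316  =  1761205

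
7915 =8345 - 430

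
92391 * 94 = 8684754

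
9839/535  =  18+209/535 = 18.39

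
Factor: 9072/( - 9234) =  - 56/57=-2^3*3^(  -  1)*7^1 * 19^ (  -  1) 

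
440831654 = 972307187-531475533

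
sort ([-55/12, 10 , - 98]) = [ - 98, - 55/12, 10]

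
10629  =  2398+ 8231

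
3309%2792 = 517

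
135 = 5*27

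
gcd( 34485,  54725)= 55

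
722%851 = 722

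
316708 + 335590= 652298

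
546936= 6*91156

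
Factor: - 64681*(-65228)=2^2*23^1*71^1 * 709^1*911^1 = 4219012268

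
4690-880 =3810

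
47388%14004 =5376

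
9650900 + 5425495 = 15076395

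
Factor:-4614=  - 2^1*3^1*769^1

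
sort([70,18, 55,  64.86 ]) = [18,55, 64.86,70 ]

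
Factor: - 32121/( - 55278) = 43/74  =  2^( - 1)*37^( - 1)*43^1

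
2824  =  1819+1005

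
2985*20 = 59700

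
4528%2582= 1946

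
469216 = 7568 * 62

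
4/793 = 4/793 = 0.01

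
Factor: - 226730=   -  2^1*5^1*7^1*41^1 * 79^1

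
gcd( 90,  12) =6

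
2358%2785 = 2358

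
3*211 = 633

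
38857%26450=12407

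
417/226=1 + 191/226 = 1.85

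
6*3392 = 20352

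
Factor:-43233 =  - 3^1*14411^1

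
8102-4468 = 3634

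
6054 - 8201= - 2147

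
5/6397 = 5/6397 =0.00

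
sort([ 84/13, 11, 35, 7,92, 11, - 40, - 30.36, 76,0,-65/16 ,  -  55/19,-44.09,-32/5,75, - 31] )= [-44.09,-40,-31,-30.36, - 32/5, - 65/16, - 55/19,0, 84/13,7,11 , 11, 35, 75,76,92 ] 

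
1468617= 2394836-926219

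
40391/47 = 859 + 18/47 = 859.38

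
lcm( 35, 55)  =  385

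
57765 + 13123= 70888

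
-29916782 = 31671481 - 61588263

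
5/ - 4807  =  -1 + 4802/4807 = - 0.00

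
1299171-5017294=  - 3718123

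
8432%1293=674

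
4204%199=25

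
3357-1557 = 1800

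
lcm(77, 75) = 5775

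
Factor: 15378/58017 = 22/83 =2^1*11^1*83^(- 1)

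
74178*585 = 43394130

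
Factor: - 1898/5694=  - 1/3 =- 3^( - 1)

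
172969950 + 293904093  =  466874043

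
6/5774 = 3/2887 = 0.00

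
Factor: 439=439^1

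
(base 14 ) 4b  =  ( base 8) 103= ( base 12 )57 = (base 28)2b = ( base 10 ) 67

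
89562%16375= 7687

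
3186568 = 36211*88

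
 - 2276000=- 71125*32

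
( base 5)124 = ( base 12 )33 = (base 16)27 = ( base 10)39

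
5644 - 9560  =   - 3916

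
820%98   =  36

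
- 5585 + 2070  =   - 3515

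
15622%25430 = 15622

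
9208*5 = 46040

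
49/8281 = 1/169=0.01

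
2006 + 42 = 2048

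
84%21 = 0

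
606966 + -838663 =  - 231697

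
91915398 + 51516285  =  143431683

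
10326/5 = 2065+1/5 =2065.20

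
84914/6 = 42457/3 = 14152.33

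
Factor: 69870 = 2^1*3^1*5^1*17^1 * 137^1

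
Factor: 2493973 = 359^1*6947^1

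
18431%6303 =5825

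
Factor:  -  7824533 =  - 743^1*10531^1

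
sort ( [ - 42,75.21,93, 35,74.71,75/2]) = [ - 42,35,75/2,74.71 , 75.21 , 93]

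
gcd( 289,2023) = 289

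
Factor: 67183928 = 2^3*7^1*509^1*2357^1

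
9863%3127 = 482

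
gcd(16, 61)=1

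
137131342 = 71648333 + 65483009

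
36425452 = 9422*3866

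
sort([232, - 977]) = [ - 977,232] 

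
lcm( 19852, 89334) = 178668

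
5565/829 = 6 + 591/829 = 6.71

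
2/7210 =1/3605= 0.00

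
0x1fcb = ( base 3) 102011110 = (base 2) 1111111001011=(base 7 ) 32505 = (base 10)8139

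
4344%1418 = 90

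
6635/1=6635=6635.00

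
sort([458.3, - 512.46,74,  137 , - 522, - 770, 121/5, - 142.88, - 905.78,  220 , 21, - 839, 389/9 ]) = [ - 905.78, - 839, - 770,  -  522, - 512.46, - 142.88,21, 121/5,389/9,74,137, 220, 458.3]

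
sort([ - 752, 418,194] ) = [ -752,  194,  418 ]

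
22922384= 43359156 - 20436772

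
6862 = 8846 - 1984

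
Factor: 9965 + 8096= 18061 = 18061^1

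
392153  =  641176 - 249023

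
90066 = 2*45033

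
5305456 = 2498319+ 2807137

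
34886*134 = 4674724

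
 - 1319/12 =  - 1319/12 = - 109.92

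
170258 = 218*781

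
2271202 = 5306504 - 3035302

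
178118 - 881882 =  - 703764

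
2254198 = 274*8227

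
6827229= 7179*951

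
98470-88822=9648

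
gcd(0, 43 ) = 43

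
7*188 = 1316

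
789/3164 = 789/3164 = 0.25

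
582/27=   194/9 =21.56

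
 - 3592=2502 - 6094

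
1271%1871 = 1271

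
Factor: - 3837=-3^1*1279^1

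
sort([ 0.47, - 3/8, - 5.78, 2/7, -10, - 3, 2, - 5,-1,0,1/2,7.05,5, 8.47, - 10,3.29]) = [-10 , -10,-5.78,-5,-3,-1 ,-3/8, 0,2/7, 0.47,1/2, 2 , 3.29, 5,  7.05,8.47]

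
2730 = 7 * 390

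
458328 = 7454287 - 6995959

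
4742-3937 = 805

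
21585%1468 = 1033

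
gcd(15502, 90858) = 2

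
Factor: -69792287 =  - 89^1*784183^1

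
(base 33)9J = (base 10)316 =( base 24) D4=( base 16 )13C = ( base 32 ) 9S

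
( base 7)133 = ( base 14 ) 53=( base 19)3G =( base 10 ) 73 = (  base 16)49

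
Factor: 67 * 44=2948 = 2^2*11^1*67^1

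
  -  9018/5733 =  - 2  +  272/637 = - 1.57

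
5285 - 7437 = - 2152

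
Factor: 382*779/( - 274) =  - 148789/137  =  - 19^1 * 41^1 * 137^( - 1)*191^1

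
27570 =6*4595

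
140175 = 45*3115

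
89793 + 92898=182691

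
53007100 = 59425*892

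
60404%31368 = 29036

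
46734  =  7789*6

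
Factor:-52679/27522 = -2^(-1 )*3^(-2 )*139^(-1 )*4789^1 = - 4789/2502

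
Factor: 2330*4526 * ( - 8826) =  - 2^3 * 3^1 * 5^1* 31^1*73^1 * 233^1*1471^1 = - 93075289080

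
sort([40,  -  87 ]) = [  -  87,  40]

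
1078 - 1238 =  - 160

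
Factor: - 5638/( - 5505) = 2^1*3^( - 1)*5^( - 1)*367^( -1)*2819^1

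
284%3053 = 284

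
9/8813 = 9/8813 =0.00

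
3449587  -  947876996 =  - 944427409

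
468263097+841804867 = 1310067964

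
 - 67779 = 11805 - 79584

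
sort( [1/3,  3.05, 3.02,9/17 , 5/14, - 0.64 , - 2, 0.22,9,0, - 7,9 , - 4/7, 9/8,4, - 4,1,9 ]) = [ - 7, - 4, - 2,- 0.64, - 4/7, 0, 0.22,1/3,5/14,9/17,1, 9/8,  3.02,3.05,4,  9,9,9] 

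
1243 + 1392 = 2635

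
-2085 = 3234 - 5319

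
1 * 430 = 430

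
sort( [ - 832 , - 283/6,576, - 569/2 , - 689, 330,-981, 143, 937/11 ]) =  [ - 981, - 832,  -  689, - 569/2 , - 283/6,937/11, 143,330,576 ] 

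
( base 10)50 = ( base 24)22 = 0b110010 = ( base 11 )46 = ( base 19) 2c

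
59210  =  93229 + -34019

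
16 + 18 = 34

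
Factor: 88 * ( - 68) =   -  2^5*11^1*17^1 = -  5984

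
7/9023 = 1/1289 = 0.00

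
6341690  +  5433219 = 11774909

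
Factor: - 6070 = -2^1*5^1*607^1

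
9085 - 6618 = 2467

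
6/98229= 2/32743 = 0.00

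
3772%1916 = 1856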